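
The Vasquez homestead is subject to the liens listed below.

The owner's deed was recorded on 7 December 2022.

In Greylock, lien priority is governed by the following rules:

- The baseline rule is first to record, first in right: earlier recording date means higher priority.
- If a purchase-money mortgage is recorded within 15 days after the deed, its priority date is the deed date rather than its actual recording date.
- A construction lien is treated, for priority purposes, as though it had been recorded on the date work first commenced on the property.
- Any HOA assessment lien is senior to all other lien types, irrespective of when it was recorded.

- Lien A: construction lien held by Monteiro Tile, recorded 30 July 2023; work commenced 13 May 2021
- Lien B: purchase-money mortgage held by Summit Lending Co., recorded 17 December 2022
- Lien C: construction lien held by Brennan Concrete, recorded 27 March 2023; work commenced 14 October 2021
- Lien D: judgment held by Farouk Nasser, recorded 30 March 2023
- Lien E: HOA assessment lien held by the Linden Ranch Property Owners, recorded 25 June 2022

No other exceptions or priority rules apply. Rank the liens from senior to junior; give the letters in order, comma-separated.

Adjusting effective dates: A's effective date is 13 May 2021, when work began; B was recorded within the 15-day window, so its effective date is the deed date 7 December 2022; C is treated as recorded 14 October 2021, the work-commencement date.
E, as an HOA assessment lien, has superpriority and ranks first.
Remaining liens by effective date: A (13 May 2021), C (14 October 2021), B (7 December 2022), D (30 March 2023).

E, A, C, B, D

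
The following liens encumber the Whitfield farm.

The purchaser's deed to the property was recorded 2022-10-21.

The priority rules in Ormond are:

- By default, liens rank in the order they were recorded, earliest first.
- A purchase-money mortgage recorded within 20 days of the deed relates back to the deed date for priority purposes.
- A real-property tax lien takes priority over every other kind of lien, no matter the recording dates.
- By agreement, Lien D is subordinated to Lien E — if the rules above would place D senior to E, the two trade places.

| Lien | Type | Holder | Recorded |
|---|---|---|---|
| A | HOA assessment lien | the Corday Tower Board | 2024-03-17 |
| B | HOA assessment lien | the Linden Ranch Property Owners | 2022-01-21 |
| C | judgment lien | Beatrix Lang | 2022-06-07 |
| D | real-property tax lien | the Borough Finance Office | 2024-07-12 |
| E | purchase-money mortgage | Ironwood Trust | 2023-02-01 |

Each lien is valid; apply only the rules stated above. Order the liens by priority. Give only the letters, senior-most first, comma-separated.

Effective dates: E was recorded 103 days after the deed, outside the 20-day window, so it keeps its recording date.
D, as a real-property tax lien, has superpriority and ranks first.
Among the remaining liens, by effective date: B (2022-01-21), C (2022-06-07), E (2023-02-01), A (2024-03-17).
Because D would otherwise rank above E, the subordination swaps them.

E, B, C, D, A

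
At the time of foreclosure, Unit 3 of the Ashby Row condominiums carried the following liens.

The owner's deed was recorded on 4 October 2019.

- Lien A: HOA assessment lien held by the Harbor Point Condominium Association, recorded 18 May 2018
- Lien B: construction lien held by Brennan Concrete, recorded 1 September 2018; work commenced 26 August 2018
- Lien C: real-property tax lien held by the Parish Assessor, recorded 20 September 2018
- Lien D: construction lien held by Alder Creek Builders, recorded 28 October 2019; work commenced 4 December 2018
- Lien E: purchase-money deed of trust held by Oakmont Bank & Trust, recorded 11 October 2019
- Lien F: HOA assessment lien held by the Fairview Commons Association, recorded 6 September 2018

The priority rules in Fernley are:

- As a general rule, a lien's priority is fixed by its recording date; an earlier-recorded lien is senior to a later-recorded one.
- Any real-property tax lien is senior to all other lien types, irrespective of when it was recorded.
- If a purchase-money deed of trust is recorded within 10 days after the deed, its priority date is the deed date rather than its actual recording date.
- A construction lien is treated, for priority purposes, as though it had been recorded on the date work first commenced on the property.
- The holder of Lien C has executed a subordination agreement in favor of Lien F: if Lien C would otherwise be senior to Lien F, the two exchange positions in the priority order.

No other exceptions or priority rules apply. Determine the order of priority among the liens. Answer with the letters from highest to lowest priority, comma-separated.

F, A, B, C, D, E

First, effective dates: B is treated as recorded 26 August 2018, the work-commencement date; D's effective date is 4 December 2018, when work began; E's effective date is the deed date, 4 October 2019.
C, as a real-property tax lien, has superpriority and ranks first.
Among the remaining liens, by effective date: A (18 May 2018), B (26 August 2018), F (6 September 2018), D (4 December 2018), E (4 October 2019).
C is senior to F before the subordination, so the two trade places.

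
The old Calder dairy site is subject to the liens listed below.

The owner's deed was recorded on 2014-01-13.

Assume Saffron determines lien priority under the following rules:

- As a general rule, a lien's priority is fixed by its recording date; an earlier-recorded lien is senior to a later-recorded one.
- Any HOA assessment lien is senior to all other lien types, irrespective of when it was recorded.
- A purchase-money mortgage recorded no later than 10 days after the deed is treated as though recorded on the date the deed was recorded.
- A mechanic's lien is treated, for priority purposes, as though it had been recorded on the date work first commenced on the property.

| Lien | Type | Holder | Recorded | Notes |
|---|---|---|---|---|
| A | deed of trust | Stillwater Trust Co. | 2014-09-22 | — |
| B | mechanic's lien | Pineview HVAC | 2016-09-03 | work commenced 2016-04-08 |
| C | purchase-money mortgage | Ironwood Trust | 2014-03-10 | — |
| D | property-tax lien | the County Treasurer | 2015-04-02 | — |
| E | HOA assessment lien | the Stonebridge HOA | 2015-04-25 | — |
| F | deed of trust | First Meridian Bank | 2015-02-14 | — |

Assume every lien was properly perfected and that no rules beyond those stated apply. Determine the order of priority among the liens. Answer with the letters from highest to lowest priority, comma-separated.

E, C, A, F, D, B

First, effective dates: B is treated as recorded 2016-04-08, the work-commencement date; C was recorded 56 days after the deed, outside the 10-day window, so it keeps its recording date.
As an HOA assessment lien, E is senior to every other lien.
The other liens, earliest effective date first: C (2014-03-10), A (2014-09-22), F (2015-02-14), D (2015-04-02), B (2016-04-08).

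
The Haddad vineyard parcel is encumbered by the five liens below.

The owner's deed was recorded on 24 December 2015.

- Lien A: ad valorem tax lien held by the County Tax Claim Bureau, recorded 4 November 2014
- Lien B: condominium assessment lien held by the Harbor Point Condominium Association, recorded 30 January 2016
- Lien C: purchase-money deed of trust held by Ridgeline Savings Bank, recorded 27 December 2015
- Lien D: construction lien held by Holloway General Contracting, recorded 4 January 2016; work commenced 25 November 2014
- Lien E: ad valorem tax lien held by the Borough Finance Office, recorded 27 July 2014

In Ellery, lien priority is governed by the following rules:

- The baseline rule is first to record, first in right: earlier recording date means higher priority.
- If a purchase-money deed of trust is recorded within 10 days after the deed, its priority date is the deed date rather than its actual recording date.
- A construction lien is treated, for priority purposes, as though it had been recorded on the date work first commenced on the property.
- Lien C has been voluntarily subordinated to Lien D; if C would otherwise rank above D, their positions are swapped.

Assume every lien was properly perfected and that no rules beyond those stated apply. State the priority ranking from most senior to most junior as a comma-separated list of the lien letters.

E, A, D, C, B

First, effective dates: C relates back to the deed date 24 December 2015; D is treated as recorded 25 November 2014, the work-commencement date.
By effective date: E (27 July 2014), A (4 November 2014), D (25 November 2014), C (24 December 2015), B (30 January 2016).
Since C is not senior to D, the subordination leaves the order unchanged.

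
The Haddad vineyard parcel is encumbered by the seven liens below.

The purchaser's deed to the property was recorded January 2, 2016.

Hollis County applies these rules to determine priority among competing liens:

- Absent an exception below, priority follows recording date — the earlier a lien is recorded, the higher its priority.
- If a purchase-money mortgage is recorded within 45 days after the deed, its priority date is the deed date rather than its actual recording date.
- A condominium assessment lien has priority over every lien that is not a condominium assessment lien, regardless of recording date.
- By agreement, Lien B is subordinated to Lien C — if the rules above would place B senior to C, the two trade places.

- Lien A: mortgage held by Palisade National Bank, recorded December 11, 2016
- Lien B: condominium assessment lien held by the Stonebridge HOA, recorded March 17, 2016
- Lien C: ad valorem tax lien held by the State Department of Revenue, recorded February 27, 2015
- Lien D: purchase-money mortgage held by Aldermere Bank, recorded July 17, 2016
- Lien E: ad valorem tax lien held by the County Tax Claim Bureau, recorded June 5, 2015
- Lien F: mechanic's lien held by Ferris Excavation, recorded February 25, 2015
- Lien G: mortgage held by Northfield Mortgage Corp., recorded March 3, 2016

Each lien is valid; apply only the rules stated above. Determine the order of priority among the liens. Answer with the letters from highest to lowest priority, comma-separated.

C, F, B, E, G, D, A

Effective dates after the stated exceptions: D was recorded 197 days after the deed, outside the 45-day window, so it keeps its recording date.
As a condominium assessment lien, B is senior to every other lien.
The other liens, earliest effective date first: F (February 25, 2015), C (February 27, 2015), E (June 5, 2015), G (March 3, 2016), D (July 17, 2016), A (December 11, 2016).
B would otherwise be senior to C, so under the subordination agreement B and C exchange positions.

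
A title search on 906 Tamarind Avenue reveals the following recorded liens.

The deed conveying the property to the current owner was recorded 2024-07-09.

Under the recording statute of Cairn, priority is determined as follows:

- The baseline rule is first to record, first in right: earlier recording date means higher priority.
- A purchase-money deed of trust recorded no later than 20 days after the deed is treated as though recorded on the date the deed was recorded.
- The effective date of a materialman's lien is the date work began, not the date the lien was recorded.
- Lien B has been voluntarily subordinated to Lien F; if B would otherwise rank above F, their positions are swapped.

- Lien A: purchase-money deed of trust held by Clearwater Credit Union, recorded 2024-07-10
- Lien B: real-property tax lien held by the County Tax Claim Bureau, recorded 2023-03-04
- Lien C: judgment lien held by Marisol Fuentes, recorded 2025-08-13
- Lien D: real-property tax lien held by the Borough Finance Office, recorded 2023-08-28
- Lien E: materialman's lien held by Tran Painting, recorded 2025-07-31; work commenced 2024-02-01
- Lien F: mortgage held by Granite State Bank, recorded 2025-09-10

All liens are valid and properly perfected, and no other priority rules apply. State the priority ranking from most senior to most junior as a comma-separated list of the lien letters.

F, D, E, A, C, B

Adjusting effective dates: A relates back to the deed date 2024-07-09; E's effective date is 2024-02-01, when work began.
Sorted by effective date: B (2023-03-04), D (2023-08-28), E (2024-02-01), A (2024-07-09), C (2025-08-13), F (2025-09-10).
B would otherwise be senior to F, so under the subordination agreement B and F exchange positions.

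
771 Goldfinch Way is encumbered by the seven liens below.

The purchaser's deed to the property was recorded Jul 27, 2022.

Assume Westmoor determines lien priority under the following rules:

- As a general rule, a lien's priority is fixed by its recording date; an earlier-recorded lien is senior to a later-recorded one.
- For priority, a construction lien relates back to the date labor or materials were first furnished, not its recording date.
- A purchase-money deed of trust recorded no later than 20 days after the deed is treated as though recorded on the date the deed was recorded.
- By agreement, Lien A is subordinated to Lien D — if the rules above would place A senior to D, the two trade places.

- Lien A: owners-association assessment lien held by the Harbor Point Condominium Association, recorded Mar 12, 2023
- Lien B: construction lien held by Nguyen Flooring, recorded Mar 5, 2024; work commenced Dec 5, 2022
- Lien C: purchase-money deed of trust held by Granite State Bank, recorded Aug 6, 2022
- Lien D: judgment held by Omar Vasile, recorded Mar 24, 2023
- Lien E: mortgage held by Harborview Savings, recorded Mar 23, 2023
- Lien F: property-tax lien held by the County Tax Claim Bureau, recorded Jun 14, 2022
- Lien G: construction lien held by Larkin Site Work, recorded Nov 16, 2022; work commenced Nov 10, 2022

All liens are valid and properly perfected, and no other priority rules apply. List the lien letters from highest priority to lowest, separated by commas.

Effective dates: B relates back to Dec 5, 2022 (work commenced); C relates back to the deed date Jul 27, 2022; G's effective date is Nov 10, 2022, when work began.
By effective date, earliest first: F (Jun 14, 2022), C (Jul 27, 2022), G (Nov 10, 2022), B (Dec 5, 2022), A (Mar 12, 2023), E (Mar 23, 2023), D (Mar 24, 2023).
Because A would otherwise rank above D, the subordination swaps them.

F, C, G, B, D, E, A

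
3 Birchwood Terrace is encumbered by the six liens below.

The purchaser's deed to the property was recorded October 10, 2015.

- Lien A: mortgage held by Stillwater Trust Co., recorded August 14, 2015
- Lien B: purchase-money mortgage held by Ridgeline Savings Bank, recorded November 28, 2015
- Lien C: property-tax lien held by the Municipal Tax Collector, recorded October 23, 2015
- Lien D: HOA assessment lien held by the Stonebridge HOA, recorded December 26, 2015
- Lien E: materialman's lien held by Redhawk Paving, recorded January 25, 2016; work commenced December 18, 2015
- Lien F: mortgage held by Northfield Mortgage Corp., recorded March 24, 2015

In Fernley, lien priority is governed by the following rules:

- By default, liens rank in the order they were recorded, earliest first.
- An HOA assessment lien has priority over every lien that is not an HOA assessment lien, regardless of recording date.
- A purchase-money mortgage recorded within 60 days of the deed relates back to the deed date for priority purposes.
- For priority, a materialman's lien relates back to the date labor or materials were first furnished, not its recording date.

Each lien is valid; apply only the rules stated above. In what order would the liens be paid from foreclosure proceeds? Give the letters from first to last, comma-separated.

D, F, A, B, C, E

Adjusting effective dates: B relates back to the deed date October 10, 2015; E relates back to December 18, 2015 (work commenced).
As an HOA assessment lien, D is senior to every other lien.
Among the remaining liens, by effective date: F (March 24, 2015), A (August 14, 2015), B (October 10, 2015), C (October 23, 2015), E (December 18, 2015).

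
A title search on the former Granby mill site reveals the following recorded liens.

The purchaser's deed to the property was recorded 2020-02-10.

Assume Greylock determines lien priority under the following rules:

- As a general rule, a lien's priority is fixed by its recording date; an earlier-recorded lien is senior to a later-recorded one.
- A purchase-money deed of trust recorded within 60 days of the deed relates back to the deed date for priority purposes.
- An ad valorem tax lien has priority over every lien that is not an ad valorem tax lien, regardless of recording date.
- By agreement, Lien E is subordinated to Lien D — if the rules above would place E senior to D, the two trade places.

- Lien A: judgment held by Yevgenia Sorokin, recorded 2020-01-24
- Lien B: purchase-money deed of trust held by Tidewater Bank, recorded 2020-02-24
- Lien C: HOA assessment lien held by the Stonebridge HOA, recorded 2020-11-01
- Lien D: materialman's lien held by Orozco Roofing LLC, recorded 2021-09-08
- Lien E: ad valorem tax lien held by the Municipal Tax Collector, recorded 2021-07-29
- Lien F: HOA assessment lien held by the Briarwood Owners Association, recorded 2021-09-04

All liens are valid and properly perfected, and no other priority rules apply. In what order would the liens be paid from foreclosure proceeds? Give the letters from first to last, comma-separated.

First, effective dates: B's effective date is the deed date, 2020-02-10.
As an ad valorem tax lien, E is senior to every other lien.
Remaining liens by effective date: A (2020-01-24), B (2020-02-10), C (2020-11-01), F (2021-09-04), D (2021-09-08).
E would otherwise be senior to D, so under the subordination agreement E and D exchange positions.

D, A, B, C, F, E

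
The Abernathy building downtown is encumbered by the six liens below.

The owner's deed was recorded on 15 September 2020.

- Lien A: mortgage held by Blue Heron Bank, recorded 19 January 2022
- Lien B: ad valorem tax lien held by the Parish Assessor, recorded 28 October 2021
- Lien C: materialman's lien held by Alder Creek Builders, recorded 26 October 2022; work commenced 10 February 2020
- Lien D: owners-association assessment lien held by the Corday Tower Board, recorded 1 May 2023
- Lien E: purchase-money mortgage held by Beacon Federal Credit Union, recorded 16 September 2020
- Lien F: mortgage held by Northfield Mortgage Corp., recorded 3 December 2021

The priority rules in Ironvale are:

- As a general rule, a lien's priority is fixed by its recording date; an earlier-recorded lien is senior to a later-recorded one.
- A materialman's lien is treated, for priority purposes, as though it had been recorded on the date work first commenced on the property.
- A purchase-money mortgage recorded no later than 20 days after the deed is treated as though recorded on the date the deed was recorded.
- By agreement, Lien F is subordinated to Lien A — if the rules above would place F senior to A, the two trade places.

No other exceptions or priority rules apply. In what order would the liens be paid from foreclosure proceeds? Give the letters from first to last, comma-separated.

C, E, B, A, F, D

Effective dates: C relates back to 10 February 2020 (work commenced); E relates back to the deed date 15 September 2020.
By effective date, earliest first: C (10 February 2020), E (15 September 2020), B (28 October 2021), F (3 December 2021), A (19 January 2022), D (1 May 2023).
Because F would otherwise rank above A, the subordination swaps them.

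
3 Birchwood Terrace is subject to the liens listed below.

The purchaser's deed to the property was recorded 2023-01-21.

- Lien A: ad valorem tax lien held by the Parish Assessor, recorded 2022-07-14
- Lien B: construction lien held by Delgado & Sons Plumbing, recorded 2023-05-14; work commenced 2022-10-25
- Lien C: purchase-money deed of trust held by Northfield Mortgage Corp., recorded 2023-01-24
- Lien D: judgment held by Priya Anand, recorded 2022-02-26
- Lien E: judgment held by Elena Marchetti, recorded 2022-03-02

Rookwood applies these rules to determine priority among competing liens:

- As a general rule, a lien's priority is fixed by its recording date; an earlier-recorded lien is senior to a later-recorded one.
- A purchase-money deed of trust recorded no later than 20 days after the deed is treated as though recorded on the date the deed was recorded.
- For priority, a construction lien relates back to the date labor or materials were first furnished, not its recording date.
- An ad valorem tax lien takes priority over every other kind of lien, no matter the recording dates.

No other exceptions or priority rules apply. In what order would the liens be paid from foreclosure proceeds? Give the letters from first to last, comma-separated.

A, D, E, B, C

Effective dates: B is treated as recorded 2022-10-25, the work-commencement date; C was recorded within the 20-day window, so its effective date is the deed date 2023-01-21.
As an ad valorem tax lien, A is senior to every other lien.
Among the remaining liens, by effective date: D (2022-02-26), E (2022-03-02), B (2022-10-25), C (2023-01-21).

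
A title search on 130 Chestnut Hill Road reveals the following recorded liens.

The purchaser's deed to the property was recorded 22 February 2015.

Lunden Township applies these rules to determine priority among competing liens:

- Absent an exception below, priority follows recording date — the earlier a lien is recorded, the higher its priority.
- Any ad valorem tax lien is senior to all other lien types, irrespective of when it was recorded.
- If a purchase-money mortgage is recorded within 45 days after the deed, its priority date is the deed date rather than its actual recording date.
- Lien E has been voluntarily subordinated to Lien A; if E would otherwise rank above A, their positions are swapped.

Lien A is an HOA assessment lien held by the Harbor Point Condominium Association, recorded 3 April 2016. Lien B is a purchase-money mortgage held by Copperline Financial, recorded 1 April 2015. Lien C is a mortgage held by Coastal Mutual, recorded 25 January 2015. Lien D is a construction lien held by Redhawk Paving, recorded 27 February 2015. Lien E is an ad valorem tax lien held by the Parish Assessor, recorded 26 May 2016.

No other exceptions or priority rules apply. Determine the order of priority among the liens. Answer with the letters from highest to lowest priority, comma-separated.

Effective dates after the stated exceptions: B's effective date is the deed date, 22 February 2015.
E is an ad valorem tax lien, so it outranks all other liens regardless of date.
Among the remaining liens, by effective date: C (25 January 2015), B (22 February 2015), D (27 February 2015), A (3 April 2016).
E is senior to A before the subordination, so the two trade places.

A, C, B, D, E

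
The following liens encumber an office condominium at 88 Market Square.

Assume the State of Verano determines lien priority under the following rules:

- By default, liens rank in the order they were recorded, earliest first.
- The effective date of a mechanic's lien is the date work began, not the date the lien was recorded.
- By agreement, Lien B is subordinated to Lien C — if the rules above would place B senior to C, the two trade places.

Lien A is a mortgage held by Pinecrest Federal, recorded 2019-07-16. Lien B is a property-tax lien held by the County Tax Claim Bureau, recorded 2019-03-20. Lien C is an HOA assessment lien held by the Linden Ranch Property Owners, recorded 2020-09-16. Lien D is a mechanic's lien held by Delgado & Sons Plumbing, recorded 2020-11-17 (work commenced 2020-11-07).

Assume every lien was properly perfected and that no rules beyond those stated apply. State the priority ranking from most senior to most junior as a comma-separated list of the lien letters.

C, A, B, D

Effective dates: D relates back to 2020-11-07 (work commenced).
Sorted by effective date: B (2019-03-20), A (2019-07-16), C (2020-09-16), D (2020-11-07).
B would otherwise be senior to C, so under the subordination agreement B and C exchange positions.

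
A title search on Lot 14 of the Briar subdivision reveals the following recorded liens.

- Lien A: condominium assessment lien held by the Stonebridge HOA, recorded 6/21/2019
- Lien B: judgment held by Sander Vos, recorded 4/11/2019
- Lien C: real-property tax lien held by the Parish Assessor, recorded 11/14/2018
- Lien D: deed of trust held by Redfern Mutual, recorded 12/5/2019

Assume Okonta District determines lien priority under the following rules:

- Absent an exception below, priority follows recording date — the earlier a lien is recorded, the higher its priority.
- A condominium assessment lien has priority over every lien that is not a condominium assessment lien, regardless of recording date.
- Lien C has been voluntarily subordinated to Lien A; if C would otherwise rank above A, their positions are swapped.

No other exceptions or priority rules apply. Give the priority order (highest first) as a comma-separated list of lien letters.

A, C, B, D

As a condominium assessment lien, A is senior to every other lien.
Remaining liens by effective date: C (11/14/2018), B (4/11/2019), D (12/5/2019).
C is already junior to A, so the subordination agreement changes nothing.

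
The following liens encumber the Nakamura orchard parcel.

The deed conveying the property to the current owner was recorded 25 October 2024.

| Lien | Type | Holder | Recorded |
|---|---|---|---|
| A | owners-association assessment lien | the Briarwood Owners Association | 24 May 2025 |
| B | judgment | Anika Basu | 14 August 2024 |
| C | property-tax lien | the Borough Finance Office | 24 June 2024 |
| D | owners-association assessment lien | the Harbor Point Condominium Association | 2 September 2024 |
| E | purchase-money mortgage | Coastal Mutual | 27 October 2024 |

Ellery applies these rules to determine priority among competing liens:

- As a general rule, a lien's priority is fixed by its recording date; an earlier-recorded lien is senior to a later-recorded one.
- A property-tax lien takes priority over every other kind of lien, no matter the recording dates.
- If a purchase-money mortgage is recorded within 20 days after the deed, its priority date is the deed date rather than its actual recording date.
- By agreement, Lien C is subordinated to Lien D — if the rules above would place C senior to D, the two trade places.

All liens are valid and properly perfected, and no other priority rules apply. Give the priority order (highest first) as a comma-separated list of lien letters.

Adjusting effective dates: E's effective date is the deed date, 25 October 2024.
C is a property-tax lien and takes priority over every other lien.
The other liens, earliest effective date first: B (14 August 2024), D (2 September 2024), E (25 October 2024), A (24 May 2025).
C would otherwise be senior to D, so under the subordination agreement C and D exchange positions.

D, B, C, E, A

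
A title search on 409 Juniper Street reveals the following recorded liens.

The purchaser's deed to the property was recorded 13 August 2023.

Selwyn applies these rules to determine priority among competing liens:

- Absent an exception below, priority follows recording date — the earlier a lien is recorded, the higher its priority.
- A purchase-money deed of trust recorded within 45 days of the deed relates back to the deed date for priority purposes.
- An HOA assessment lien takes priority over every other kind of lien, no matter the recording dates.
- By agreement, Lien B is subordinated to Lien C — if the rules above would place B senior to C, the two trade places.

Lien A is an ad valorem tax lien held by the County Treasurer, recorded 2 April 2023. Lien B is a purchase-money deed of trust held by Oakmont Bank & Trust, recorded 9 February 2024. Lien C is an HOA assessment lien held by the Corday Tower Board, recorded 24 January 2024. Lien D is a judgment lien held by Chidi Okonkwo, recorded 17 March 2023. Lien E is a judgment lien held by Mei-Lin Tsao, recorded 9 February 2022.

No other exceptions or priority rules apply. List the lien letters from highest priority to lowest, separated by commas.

Effective dates after the stated exceptions: B was recorded 180 days after the deed — beyond 45 days — so no relation-back applies.
As an HOA assessment lien, C is senior to every other lien.
Ordering the rest by effective date: E (9 February 2022), D (17 March 2023), A (2 April 2023), B (9 February 2024).
Since B is not senior to C, the subordination leaves the order unchanged.

C, E, D, A, B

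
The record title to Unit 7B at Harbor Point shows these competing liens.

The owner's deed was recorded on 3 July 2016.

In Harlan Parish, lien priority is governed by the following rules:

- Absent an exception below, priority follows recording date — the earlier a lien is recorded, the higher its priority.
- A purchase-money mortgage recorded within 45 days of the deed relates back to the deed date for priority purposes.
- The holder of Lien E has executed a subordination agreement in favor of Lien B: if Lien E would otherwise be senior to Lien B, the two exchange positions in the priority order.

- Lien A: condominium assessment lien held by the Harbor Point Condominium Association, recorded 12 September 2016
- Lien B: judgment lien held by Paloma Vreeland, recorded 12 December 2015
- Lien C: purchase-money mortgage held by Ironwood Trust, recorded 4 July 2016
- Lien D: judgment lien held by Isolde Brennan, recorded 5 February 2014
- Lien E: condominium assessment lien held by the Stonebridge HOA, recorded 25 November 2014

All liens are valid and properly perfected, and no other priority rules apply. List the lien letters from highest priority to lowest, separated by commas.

D, B, E, C, A

Effective dates: C relates back to the deed date 3 July 2016.
By effective date: D (5 February 2014), E (25 November 2014), B (12 December 2015), C (3 July 2016), A (12 September 2016).
Because E would otherwise rank above B, the subordination swaps them.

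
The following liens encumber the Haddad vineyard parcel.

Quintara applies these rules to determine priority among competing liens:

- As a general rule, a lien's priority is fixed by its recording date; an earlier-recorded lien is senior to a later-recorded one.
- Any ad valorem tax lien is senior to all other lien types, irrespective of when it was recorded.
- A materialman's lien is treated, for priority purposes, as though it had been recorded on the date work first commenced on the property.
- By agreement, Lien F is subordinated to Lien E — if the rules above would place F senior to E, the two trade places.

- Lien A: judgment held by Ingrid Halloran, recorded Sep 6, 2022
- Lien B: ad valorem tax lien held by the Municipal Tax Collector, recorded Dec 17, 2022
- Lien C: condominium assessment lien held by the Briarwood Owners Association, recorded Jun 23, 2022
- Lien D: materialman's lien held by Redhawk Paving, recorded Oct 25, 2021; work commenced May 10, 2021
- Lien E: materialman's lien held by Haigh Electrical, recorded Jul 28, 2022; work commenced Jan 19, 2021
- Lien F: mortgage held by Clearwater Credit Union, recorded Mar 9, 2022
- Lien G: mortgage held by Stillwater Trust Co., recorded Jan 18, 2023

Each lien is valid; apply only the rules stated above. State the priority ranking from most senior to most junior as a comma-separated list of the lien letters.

Effective dates: D relates back to May 10, 2021 (work commenced); E is treated as recorded Jan 19, 2021, the work-commencement date.
B is an ad valorem tax lien and takes priority over every other lien.
Remaining liens by effective date: E (Jan 19, 2021), D (May 10, 2021), F (Mar 9, 2022), C (Jun 23, 2022), A (Sep 6, 2022), G (Jan 18, 2023).
F already ranks below E; the subordination has no effect.

B, E, D, F, C, A, G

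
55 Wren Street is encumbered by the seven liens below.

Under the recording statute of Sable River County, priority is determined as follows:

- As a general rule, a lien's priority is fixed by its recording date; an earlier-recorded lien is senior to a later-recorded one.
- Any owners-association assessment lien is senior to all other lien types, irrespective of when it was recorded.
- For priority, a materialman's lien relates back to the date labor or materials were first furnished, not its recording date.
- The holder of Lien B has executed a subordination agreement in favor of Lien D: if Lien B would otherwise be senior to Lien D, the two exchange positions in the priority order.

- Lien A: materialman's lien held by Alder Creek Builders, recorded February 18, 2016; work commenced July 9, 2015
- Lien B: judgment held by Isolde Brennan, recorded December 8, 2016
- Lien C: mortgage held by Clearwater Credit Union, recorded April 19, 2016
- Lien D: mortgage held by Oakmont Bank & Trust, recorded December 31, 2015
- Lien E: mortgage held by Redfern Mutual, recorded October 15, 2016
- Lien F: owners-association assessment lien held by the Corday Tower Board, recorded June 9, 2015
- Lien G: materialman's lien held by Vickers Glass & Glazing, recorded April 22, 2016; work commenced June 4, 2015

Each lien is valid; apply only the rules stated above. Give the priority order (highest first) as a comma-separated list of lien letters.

F, G, A, D, C, E, B

Effective dates after the stated exceptions: A's effective date is July 9, 2015, when work began; G relates back to June 4, 2015 (work commenced).
F is an owners-association assessment lien, so it outranks all other liens regardless of date.
Ordering the rest by effective date: G (June 4, 2015), A (July 9, 2015), D (December 31, 2015), C (April 19, 2016), E (October 15, 2016), B (December 8, 2016).
Since B is not senior to D, the subordination leaves the order unchanged.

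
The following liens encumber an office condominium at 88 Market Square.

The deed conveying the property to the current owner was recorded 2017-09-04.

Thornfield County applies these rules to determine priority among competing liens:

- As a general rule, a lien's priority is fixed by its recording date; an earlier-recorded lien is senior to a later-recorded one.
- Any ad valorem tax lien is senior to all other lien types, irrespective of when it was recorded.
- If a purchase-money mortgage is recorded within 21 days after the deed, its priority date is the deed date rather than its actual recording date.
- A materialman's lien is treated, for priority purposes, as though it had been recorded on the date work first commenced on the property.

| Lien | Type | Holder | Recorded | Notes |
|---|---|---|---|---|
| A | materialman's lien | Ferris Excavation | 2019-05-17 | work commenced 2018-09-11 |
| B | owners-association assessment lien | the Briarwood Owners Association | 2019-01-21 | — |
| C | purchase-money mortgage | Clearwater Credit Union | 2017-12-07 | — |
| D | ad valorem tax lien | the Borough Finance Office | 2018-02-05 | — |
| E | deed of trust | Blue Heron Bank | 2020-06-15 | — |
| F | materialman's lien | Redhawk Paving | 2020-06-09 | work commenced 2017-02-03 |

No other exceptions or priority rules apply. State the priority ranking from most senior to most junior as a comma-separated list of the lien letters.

Adjusting effective dates: A is treated as recorded 2018-09-11, the work-commencement date; C was recorded 94 days after the deed, outside the 21-day window, so it keeps its recording date; F's effective date is 2017-02-03, when work began.
D, as an ad valorem tax lien, has superpriority and ranks first.
Among the remaining liens, by effective date: F (2017-02-03), C (2017-12-07), A (2018-09-11), B (2019-01-21), E (2020-06-15).

D, F, C, A, B, E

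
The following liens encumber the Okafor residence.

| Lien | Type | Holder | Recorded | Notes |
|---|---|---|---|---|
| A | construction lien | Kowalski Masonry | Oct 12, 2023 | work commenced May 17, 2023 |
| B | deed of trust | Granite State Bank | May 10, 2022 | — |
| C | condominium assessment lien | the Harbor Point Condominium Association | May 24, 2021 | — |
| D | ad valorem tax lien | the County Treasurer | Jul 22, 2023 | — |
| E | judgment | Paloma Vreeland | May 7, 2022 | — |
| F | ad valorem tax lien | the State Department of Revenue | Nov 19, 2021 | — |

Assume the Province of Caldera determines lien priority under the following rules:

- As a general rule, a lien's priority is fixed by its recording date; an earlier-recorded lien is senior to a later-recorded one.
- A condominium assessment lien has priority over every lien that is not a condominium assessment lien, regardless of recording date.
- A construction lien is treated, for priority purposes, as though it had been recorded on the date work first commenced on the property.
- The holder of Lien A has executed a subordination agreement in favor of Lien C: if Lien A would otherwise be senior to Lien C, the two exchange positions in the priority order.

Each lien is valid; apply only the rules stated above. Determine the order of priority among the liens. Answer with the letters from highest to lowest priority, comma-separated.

Effective dates after the stated exceptions: A's effective date is May 17, 2023, when work began.
As a condominium assessment lien, C is senior to every other lien.
Ordering the rest by effective date: F (Nov 19, 2021), E (May 7, 2022), B (May 10, 2022), A (May 17, 2023), D (Jul 22, 2023).
A already ranks below C; the subordination has no effect.

C, F, E, B, A, D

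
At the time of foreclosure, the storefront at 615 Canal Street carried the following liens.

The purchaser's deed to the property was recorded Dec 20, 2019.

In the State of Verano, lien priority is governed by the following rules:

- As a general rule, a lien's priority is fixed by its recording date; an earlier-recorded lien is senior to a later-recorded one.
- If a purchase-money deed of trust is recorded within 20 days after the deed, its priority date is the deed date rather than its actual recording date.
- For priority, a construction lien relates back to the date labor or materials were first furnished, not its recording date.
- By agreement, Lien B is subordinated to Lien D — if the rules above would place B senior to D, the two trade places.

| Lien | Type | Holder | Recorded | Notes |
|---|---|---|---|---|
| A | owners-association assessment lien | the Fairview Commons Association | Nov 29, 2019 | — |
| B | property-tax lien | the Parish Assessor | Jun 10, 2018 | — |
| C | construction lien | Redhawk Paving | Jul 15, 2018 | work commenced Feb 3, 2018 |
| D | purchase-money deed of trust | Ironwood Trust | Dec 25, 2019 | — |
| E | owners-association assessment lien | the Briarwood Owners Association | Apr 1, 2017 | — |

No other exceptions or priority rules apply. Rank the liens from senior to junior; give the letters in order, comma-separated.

Adjusting effective dates: C relates back to Feb 3, 2018 (work commenced); D was recorded within the 20-day window, so its effective date is the deed date Dec 20, 2019.
By effective date, earliest first: E (Apr 1, 2017), C (Feb 3, 2018), B (Jun 10, 2018), A (Nov 29, 2019), D (Dec 20, 2019).
The subordination applies — B was senior to D — so B and D swap.

E, C, D, A, B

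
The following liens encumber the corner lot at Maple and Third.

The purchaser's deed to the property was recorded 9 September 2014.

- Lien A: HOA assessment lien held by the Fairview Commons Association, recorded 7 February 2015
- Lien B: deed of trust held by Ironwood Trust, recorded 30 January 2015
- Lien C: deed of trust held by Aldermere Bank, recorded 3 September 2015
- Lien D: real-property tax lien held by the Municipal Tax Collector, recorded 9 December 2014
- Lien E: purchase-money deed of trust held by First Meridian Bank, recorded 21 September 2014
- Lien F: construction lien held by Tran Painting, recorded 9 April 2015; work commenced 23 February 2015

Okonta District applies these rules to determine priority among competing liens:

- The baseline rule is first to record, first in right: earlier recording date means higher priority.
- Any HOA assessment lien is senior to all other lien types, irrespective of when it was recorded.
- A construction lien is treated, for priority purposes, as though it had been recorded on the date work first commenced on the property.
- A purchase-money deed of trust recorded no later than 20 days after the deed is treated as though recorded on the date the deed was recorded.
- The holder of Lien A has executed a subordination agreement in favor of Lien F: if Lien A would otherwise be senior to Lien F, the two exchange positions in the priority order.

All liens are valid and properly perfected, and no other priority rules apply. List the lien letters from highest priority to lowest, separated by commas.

Effective dates after the stated exceptions: E relates back to the deed date 9 September 2014; F relates back to 23 February 2015 (work commenced).
A is an HOA assessment lien, so it outranks all other liens regardless of date.
The other liens, earliest effective date first: E (9 September 2014), D (9 December 2014), B (30 January 2015), F (23 February 2015), C (3 September 2015).
The subordination applies — A was senior to F — so A and F swap.

F, E, D, B, A, C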